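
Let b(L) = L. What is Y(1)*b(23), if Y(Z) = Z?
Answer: 23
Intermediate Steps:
Y(1)*b(23) = 1*23 = 23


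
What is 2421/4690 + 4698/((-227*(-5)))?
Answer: 4956291/1064630 ≈ 4.6554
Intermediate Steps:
2421/4690 + 4698/((-227*(-5))) = 2421*(1/4690) + 4698/1135 = 2421/4690 + 4698*(1/1135) = 2421/4690 + 4698/1135 = 4956291/1064630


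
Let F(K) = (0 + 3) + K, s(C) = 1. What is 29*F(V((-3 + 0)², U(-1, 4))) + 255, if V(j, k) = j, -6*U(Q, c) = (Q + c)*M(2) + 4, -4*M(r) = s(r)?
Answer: 603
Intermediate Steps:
M(r) = -¼ (M(r) = -¼*1 = -¼)
U(Q, c) = -⅔ + Q/24 + c/24 (U(Q, c) = -((Q + c)*(-¼) + 4)/6 = -((-Q/4 - c/4) + 4)/6 = -(4 - Q/4 - c/4)/6 = -⅔ + Q/24 + c/24)
F(K) = 3 + K
29*F(V((-3 + 0)², U(-1, 4))) + 255 = 29*(3 + (-3 + 0)²) + 255 = 29*(3 + (-3)²) + 255 = 29*(3 + 9) + 255 = 29*12 + 255 = 348 + 255 = 603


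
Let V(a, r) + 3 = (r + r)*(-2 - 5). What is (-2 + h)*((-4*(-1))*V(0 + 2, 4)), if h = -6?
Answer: 1888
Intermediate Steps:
V(a, r) = -3 - 14*r (V(a, r) = -3 + (r + r)*(-2 - 5) = -3 + (2*r)*(-7) = -3 - 14*r)
(-2 + h)*((-4*(-1))*V(0 + 2, 4)) = (-2 - 6)*((-4*(-1))*(-3 - 14*4)) = -32*(-3 - 56) = -32*(-59) = -8*(-236) = 1888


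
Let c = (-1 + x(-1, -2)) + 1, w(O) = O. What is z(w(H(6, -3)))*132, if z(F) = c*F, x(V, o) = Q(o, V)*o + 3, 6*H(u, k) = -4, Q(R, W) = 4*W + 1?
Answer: -792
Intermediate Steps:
Q(R, W) = 1 + 4*W
H(u, k) = -2/3 (H(u, k) = (1/6)*(-4) = -2/3)
x(V, o) = 3 + o*(1 + 4*V) (x(V, o) = (1 + 4*V)*o + 3 = o*(1 + 4*V) + 3 = 3 + o*(1 + 4*V))
c = 9 (c = (-1 + (3 - 2*(1 + 4*(-1)))) + 1 = (-1 + (3 - 2*(1 - 4))) + 1 = (-1 + (3 - 2*(-3))) + 1 = (-1 + (3 + 6)) + 1 = (-1 + 9) + 1 = 8 + 1 = 9)
z(F) = 9*F
z(w(H(6, -3)))*132 = (9*(-2/3))*132 = -6*132 = -792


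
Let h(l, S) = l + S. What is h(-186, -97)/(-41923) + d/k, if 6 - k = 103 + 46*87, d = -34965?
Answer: 1466997712/171842377 ≈ 8.5369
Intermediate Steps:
h(l, S) = S + l
k = -4099 (k = 6 - (103 + 46*87) = 6 - (103 + 4002) = 6 - 1*4105 = 6 - 4105 = -4099)
h(-186, -97)/(-41923) + d/k = (-97 - 186)/(-41923) - 34965/(-4099) = -283*(-1/41923) - 34965*(-1/4099) = 283/41923 + 34965/4099 = 1466997712/171842377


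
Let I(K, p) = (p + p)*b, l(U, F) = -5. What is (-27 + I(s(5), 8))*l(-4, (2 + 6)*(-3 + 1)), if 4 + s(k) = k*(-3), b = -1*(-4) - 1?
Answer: -105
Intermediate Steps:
b = 3 (b = 4 - 1 = 3)
s(k) = -4 - 3*k (s(k) = -4 + k*(-3) = -4 - 3*k)
I(K, p) = 6*p (I(K, p) = (p + p)*3 = (2*p)*3 = 6*p)
(-27 + I(s(5), 8))*l(-4, (2 + 6)*(-3 + 1)) = (-27 + 6*8)*(-5) = (-27 + 48)*(-5) = 21*(-5) = -105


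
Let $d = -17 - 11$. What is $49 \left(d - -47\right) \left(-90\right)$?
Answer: $-83790$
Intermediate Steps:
$d = -28$ ($d = -17 - 11 = -28$)
$49 \left(d - -47\right) \left(-90\right) = 49 \left(-28 - -47\right) \left(-90\right) = 49 \left(-28 + 47\right) \left(-90\right) = 49 \cdot 19 \left(-90\right) = 931 \left(-90\right) = -83790$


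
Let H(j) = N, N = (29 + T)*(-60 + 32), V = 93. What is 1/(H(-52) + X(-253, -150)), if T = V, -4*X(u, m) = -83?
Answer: -4/13581 ≈ -0.00029453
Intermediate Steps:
X(u, m) = 83/4 (X(u, m) = -¼*(-83) = 83/4)
T = 93
N = -3416 (N = (29 + 93)*(-60 + 32) = 122*(-28) = -3416)
H(j) = -3416
1/(H(-52) + X(-253, -150)) = 1/(-3416 + 83/4) = 1/(-13581/4) = -4/13581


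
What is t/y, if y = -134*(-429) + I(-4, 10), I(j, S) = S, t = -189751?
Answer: -189751/57496 ≈ -3.3002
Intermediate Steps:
y = 57496 (y = -134*(-429) + 10 = 57486 + 10 = 57496)
t/y = -189751/57496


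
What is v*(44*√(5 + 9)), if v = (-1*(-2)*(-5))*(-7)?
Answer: 3080*√14 ≈ 11524.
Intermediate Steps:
v = 70 (v = (2*(-5))*(-7) = -10*(-7) = 70)
v*(44*√(5 + 9)) = 70*(44*√(5 + 9)) = 70*(44*√14) = 3080*√14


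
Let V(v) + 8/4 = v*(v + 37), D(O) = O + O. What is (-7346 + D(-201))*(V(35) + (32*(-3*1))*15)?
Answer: -8352344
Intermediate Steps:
D(O) = 2*O
V(v) = -2 + v*(37 + v) (V(v) = -2 + v*(v + 37) = -2 + v*(37 + v))
(-7346 + D(-201))*(V(35) + (32*(-3*1))*15) = (-7346 + 2*(-201))*((-2 + 35**2 + 37*35) + (32*(-3*1))*15) = (-7346 - 402)*((-2 + 1225 + 1295) + (32*(-3))*15) = -7748*(2518 - 96*15) = -7748*(2518 - 1440) = -7748*1078 = -8352344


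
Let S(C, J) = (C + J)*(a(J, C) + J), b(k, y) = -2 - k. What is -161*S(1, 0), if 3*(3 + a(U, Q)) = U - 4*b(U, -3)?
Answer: 161/3 ≈ 53.667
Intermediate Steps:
a(U, Q) = -⅓ + 5*U/3 (a(U, Q) = -3 + (U - 4*(-2 - U))/3 = -3 + (U + (8 + 4*U))/3 = -3 + (8 + 5*U)/3 = -3 + (8/3 + 5*U/3) = -⅓ + 5*U/3)
S(C, J) = (-⅓ + 8*J/3)*(C + J) (S(C, J) = (C + J)*((-⅓ + 5*J/3) + J) = (C + J)*(-⅓ + 8*J/3) = (-⅓ + 8*J/3)*(C + J))
-161*S(1, 0) = -161*(-⅓*1 - ⅓*0 + (8/3)*0² + (8/3)*1*0) = -161*(-⅓ + 0 + (8/3)*0 + 0) = -161*(-⅓ + 0 + 0 + 0) = -161*(-⅓) = 161/3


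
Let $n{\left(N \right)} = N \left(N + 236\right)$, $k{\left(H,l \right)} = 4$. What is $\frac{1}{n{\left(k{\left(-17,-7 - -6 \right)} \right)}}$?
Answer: $\frac{1}{960} \approx 0.0010417$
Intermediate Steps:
$n{\left(N \right)} = N \left(236 + N\right)$
$\frac{1}{n{\left(k{\left(-17,-7 - -6 \right)} \right)}} = \frac{1}{4 \left(236 + 4\right)} = \frac{1}{4 \cdot 240} = \frac{1}{960}$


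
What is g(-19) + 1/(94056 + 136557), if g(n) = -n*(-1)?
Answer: -4381646/230613 ≈ -19.000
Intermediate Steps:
g(n) = n
g(-19) + 1/(94056 + 136557) = -19 + 1/(94056 + 136557) = -19 + 1/230613 = -4381646/230613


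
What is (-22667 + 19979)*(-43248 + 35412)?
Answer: 21063168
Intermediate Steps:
(-22667 + 19979)*(-43248 + 35412) = -2688*(-7836) = 21063168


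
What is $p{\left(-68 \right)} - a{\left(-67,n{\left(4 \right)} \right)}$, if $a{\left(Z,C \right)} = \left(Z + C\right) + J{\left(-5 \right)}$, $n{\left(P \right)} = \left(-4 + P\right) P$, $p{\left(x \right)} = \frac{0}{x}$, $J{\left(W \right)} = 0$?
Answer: $67$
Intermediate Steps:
$p{\left(x \right)} = 0$
$n{\left(P \right)} = P \left(-4 + P\right)$
$a{\left(Z,C \right)} = C + Z$ ($a{\left(Z,C \right)} = \left(Z + C\right) + 0 = \left(C + Z\right) + 0 = C + Z$)
$p{\left(-68 \right)} - a{\left(-67,n{\left(4 \right)} \right)} = 0 - \left(4 \left(-4 + 4\right) - 67\right) = 0 - \left(4 \cdot 0 - 67\right) = 0 - \left(0 - 67\right) = 0 - -67 = 0 + 67 = 67$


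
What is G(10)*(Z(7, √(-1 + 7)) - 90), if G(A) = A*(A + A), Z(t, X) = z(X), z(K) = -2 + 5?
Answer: -17400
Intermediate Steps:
z(K) = 3
Z(t, X) = 3
G(A) = 2*A² (G(A) = A*(2*A) = 2*A²)
G(10)*(Z(7, √(-1 + 7)) - 90) = (2*10²)*(3 - 90) = (2*100)*(-87) = 200*(-87) = -17400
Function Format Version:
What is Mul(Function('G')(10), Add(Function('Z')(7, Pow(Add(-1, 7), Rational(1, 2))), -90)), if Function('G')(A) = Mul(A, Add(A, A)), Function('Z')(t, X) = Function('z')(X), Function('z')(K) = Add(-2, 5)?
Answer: -17400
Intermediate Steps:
Function('z')(K) = 3
Function('Z')(t, X) = 3
Function('G')(A) = Mul(2, Pow(A, 2)) (Function('G')(A) = Mul(A, Mul(2, A)) = Mul(2, Pow(A, 2)))
Mul(Function('G')(10), Add(Function('Z')(7, Pow(Add(-1, 7), Rational(1, 2))), -90)) = Mul(Mul(2, Pow(10, 2)), Add(3, -90)) = Mul(Mul(2, 100), -87) = Mul(200, -87) = -17400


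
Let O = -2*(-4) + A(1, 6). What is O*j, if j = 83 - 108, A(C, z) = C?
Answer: -225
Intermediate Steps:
O = 9 (O = -2*(-4) + 1 = 8 + 1 = 9)
j = -25
O*j = 9*(-25) = -225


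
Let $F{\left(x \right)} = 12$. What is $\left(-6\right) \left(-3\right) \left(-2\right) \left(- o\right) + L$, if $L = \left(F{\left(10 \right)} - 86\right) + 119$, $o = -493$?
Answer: $-17703$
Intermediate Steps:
$L = 45$ ($L = \left(12 - 86\right) + 119 = -74 + 119 = 45$)
$\left(-6\right) \left(-3\right) \left(-2\right) \left(- o\right) + L = \left(-6\right) \left(-3\right) \left(-2\right) \left(\left(-1\right) \left(-493\right)\right) + 45 = 18 \left(-2\right) 493 + 45 = \left(-36\right) 493 + 45 = -17748 + 45 = -17703$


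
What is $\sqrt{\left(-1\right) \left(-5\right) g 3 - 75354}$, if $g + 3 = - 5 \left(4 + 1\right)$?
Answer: $i \sqrt{75774} \approx 275.27 i$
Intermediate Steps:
$g = -28$ ($g = -3 - 5 \left(4 + 1\right) = -3 - 25 = -28$)
$\sqrt{\left(-1\right) \left(-5\right) g 3 - 75354} = \sqrt{\left(-1\right) \left(-5\right) \left(-28\right) 3 - 75354} = \sqrt{5 \left(-28\right) 3 - 75354} = \sqrt{\left(-140\right) 3 - 75354} = \sqrt{-420 - 75354} = \sqrt{-75774} = i \sqrt{75774}$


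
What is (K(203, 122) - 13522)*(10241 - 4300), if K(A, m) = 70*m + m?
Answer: -28873260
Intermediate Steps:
K(A, m) = 71*m
(K(203, 122) - 13522)*(10241 - 4300) = (71*122 - 13522)*(10241 - 4300) = (8662 - 13522)*5941 = -4860*5941 = -28873260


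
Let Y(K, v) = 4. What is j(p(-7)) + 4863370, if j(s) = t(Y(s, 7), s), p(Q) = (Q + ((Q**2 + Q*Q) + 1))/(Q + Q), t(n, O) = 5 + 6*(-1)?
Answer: 4863369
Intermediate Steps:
t(n, O) = -1 (t(n, O) = 5 - 6 = -1)
p(Q) = (1 + Q + 2*Q**2)/(2*Q) (p(Q) = (Q + ((Q**2 + Q**2) + 1))/((2*Q)) = (Q + (2*Q**2 + 1))*(1/(2*Q)) = (Q + (1 + 2*Q**2))*(1/(2*Q)) = (1 + Q + 2*Q**2)*(1/(2*Q)) = (1 + Q + 2*Q**2)/(2*Q))
j(s) = -1
j(p(-7)) + 4863370 = -1 + 4863370 = 4863369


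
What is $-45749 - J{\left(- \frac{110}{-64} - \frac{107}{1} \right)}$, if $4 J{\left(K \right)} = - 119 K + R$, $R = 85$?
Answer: $- \frac{6259503}{128} \approx -48902.0$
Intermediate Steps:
$J{\left(K \right)} = \frac{85}{4} - \frac{119 K}{4}$ ($J{\left(K \right)} = \frac{- 119 K + 85}{4} = \frac{85 - 119 K}{4} = \frac{85}{4} - \frac{119 K}{4}$)
$-45749 - J{\left(- \frac{110}{-64} - \frac{107}{1} \right)} = -45749 - \left(\frac{85}{4} - \frac{119 \left(- \frac{110}{-64} - \frac{107}{1}\right)}{4}\right) = -45749 - \left(\frac{85}{4} - \frac{119 \left(\left(-110\right) \left(- \frac{1}{64}\right) - 107\right)}{4}\right) = -45749 - \left(\frac{85}{4} - \frac{119 \left(\frac{55}{32} - 107\right)}{4}\right) = -45749 - \left(\frac{85}{4} - - \frac{400911}{128}\right) = -45749 - \left(\frac{85}{4} + \frac{400911}{128}\right) = -45749 - \frac{403631}{128} = - \frac{6259503}{128}$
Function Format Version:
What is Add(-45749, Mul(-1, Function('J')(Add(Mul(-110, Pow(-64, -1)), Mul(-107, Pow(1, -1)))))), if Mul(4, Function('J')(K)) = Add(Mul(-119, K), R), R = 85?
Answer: Rational(-6259503, 128) ≈ -48902.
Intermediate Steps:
Function('J')(K) = Add(Rational(85, 4), Mul(Rational(-119, 4), K)) (Function('J')(K) = Mul(Rational(1, 4), Add(Mul(-119, K), 85)) = Mul(Rational(1, 4), Add(85, Mul(-119, K))) = Add(Rational(85, 4), Mul(Rational(-119, 4), K)))
Add(-45749, Mul(-1, Function('J')(Add(Mul(-110, Pow(-64, -1)), Mul(-107, Pow(1, -1)))))) = Add(-45749, Mul(-1, Add(Rational(85, 4), Mul(Rational(-119, 4), Add(Mul(-110, Pow(-64, -1)), Mul(-107, Pow(1, -1))))))) = Add(-45749, Mul(-1, Add(Rational(85, 4), Mul(Rational(-119, 4), Add(Mul(-110, Rational(-1, 64)), Mul(-107, 1)))))) = Add(-45749, Mul(-1, Add(Rational(85, 4), Mul(Rational(-119, 4), Add(Rational(55, 32), -107))))) = Add(-45749, Mul(-1, Add(Rational(85, 4), Mul(Rational(-119, 4), Rational(-3369, 32))))) = Add(-45749, Mul(-1, Add(Rational(85, 4), Rational(400911, 128)))) = Add(-45749, Mul(-1, Rational(403631, 128))) = Add(-45749, Rational(-403631, 128)) = Rational(-6259503, 128)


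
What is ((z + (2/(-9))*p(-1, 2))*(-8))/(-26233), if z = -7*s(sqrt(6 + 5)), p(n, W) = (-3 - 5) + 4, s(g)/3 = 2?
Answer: -80/6381 ≈ -0.012537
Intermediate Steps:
s(g) = 6 (s(g) = 3*2 = 6)
p(n, W) = -4 (p(n, W) = -8 + 4 = -4)
z = -42 (z = -7*6 = -42)
((z + (2/(-9))*p(-1, 2))*(-8))/(-26233) = ((-42 + (2/(-9))*(-4))*(-8))/(-26233) = ((-42 + (2*(-1/9))*(-4))*(-8))*(-1/26233) = ((-42 - 2/9*(-4))*(-8))*(-1/26233) = ((-42 + 8/9)*(-8))*(-1/26233) = -370/9*(-8)*(-1/26233) = (2960/9)*(-1/26233) = -80/6381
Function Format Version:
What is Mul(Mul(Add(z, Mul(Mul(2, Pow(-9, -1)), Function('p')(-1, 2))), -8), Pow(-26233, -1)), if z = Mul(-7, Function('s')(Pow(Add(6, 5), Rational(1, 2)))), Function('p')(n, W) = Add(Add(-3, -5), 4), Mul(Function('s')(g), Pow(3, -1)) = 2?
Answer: Rational(-80, 6381) ≈ -0.012537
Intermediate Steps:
Function('s')(g) = 6 (Function('s')(g) = Mul(3, 2) = 6)
Function('p')(n, W) = -4 (Function('p')(n, W) = Add(-8, 4) = -4)
z = -42 (z = Mul(-7, 6) = -42)
Mul(Mul(Add(z, Mul(Mul(2, Pow(-9, -1)), Function('p')(-1, 2))), -8), Pow(-26233, -1)) = Mul(Mul(Add(-42, Mul(Mul(2, Pow(-9, -1)), -4)), -8), Pow(-26233, -1)) = Mul(Mul(Add(-42, Mul(Mul(2, Rational(-1, 9)), -4)), -8), Rational(-1, 26233)) = Mul(Mul(Add(-42, Mul(Rational(-2, 9), -4)), -8), Rational(-1, 26233)) = Mul(Mul(Add(-42, Rational(8, 9)), -8), Rational(-1, 26233)) = Mul(Mul(Rational(-370, 9), -8), Rational(-1, 26233)) = Mul(Rational(2960, 9), Rational(-1, 26233)) = Rational(-80, 6381)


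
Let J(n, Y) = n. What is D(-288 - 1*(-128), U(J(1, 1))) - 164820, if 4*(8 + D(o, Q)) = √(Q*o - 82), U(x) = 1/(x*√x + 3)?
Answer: -164828 + I*√122/4 ≈ -1.6483e+5 + 2.7613*I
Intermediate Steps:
U(x) = 1/(3 + x^(3/2)) (U(x) = 1/(x^(3/2) + 3) = 1/(3 + x^(3/2)))
D(o, Q) = -8 + √(-82 + Q*o)/4 (D(o, Q) = -8 + √(Q*o - 82)/4 = -8 + √(-82 + Q*o)/4)
D(-288 - 1*(-128), U(J(1, 1))) - 164820 = (-8 + √(-82 + (-288 - 1*(-128))/(3 + 1^(3/2)))/4) - 164820 = (-8 + √(-82 + (-288 + 128)/(3 + 1))/4) - 164820 = (-8 + √(-82 - 160/4)/4) - 164820 = (-8 + √(-82 + (¼)*(-160))/4) - 164820 = (-8 + √(-82 - 40)/4) - 164820 = (-8 + √(-122)/4) - 164820 = (-8 + (I*√122)/4) - 164820 = (-8 + I*√122/4) - 164820 = -164828 + I*√122/4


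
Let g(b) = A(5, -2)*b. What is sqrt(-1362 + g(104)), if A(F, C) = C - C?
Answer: I*sqrt(1362) ≈ 36.905*I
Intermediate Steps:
A(F, C) = 0
g(b) = 0 (g(b) = 0*b = 0)
sqrt(-1362 + g(104)) = sqrt(-1362 + 0) = sqrt(-1362) = I*sqrt(1362)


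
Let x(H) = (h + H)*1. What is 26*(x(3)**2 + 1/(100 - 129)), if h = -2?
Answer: 728/29 ≈ 25.103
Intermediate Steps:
x(H) = -2 + H (x(H) = (-2 + H)*1 = -2 + H)
26*(x(3)**2 + 1/(100 - 129)) = 26*((-2 + 3)**2 + 1/(100 - 129)) = 26*(1**2 + 1/(-29)) = 26*(1 - 1/29) = 26*(28/29) = 728/29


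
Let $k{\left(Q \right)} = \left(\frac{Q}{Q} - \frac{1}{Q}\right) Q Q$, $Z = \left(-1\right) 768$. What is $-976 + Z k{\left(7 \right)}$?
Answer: $-33232$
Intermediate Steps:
$Z = -768$
$k{\left(Q \right)} = Q^{2} \left(1 - \frac{1}{Q}\right)$ ($k{\left(Q \right)} = \left(1 - \frac{1}{Q}\right) Q Q = Q \left(1 - \frac{1}{Q}\right) Q = Q^{2} \left(1 - \frac{1}{Q}\right)$)
$-976 + Z k{\left(7 \right)} = -976 - 768 \cdot 7 \left(-1 + 7\right) = -976 - 768 \cdot 7 \cdot 6 = -976 - 32256 = -33232$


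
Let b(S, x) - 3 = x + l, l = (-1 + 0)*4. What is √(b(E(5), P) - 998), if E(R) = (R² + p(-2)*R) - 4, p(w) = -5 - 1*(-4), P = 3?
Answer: 2*I*√249 ≈ 31.559*I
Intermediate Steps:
l = -4 (l = -1*4 = -4)
p(w) = -1 (p(w) = -5 + 4 = -1)
E(R) = -4 + R² - R (E(R) = (R² - R) - 4 = -4 + R² - R)
b(S, x) = -1 + x (b(S, x) = 3 + (x - 4) = 3 + (-4 + x) = -1 + x)
√(b(E(5), P) - 998) = √((-1 + 3) - 998) = √(2 - 998) = √(-996) = 2*I*√249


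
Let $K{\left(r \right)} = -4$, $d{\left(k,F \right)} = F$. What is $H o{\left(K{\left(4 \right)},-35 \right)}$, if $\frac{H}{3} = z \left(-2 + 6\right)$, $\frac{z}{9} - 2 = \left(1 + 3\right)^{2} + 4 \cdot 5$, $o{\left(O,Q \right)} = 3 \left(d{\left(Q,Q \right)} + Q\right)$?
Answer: $-861840$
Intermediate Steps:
$o{\left(O,Q \right)} = 6 Q$ ($o{\left(O,Q \right)} = 3 \left(Q + Q\right) = 3 \cdot 2 Q = 6 Q$)
$z = 342$ ($z = 18 + 9 \left(\left(1 + 3\right)^{2} + 4 \cdot 5\right) = 18 + 9 \left(4^{2} + 20\right) = 18 + 9 \left(16 + 20\right) = 18 + 9 \cdot 36 = 18 + 324 = 342$)
$H = 4104$ ($H = 3 \cdot 342 \left(-2 + 6\right) = 3 \cdot 342 \cdot 4 = 3 \cdot 1368 = 4104$)
$H o{\left(K{\left(4 \right)},-35 \right)} = 4104 \cdot 6 \left(-35\right) = 4104 \left(-210\right) = -861840$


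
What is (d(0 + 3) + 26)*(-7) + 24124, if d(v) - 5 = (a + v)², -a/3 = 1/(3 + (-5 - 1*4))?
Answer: 95285/4 ≈ 23821.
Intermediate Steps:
a = ½ (a = -3/(3 + (-5 - 1*4)) = -3/(3 + (-5 - 4)) = -3/(3 - 9) = -3/(-6) = -3*(-⅙) = ½ ≈ 0.50000)
d(v) = 5 + (½ + v)²
(d(0 + 3) + 26)*(-7) + 24124 = ((21/4 + (0 + 3) + (0 + 3)²) + 26)*(-7) + 24124 = ((21/4 + 3 + 3²) + 26)*(-7) + 24124 = ((21/4 + 3 + 9) + 26)*(-7) + 24124 = (69/4 + 26)*(-7) + 24124 = (173/4)*(-7) + 24124 = -1211/4 + 24124 = 95285/4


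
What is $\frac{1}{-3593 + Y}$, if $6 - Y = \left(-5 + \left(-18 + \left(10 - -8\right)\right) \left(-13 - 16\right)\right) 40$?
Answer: $- \frac{1}{3387} \approx -0.00029525$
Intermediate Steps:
$Y = 206$ ($Y = 6 - \left(-5 + \left(-18 + \left(10 - -8\right)\right) \left(-13 - 16\right)\right) 40 = 6 - \left(-5 + \left(-18 + \left(10 + 8\right)\right) \left(-29\right)\right) 40 = 6 - \left(-5 + \left(-18 + 18\right) \left(-29\right)\right) 40 = 6 - \left(-5 + 0 \left(-29\right)\right) 40 = 6 - \left(-5 + 0\right) 40 = 6 - \left(-5\right) 40 = 6 - -200 = 6 + 200 = 206$)
$\frac{1}{-3593 + Y} = \frac{1}{-3593 + 206} = \frac{1}{-3387} = - \frac{1}{3387}$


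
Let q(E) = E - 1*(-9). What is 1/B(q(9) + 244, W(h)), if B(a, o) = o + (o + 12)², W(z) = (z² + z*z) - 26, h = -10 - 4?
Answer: 1/143250 ≈ 6.9808e-6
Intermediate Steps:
h = -14
q(E) = 9 + E (q(E) = E + 9 = 9 + E)
W(z) = -26 + 2*z² (W(z) = (z² + z²) - 26 = 2*z² - 26 = -26 + 2*z²)
B(a, o) = o + (12 + o)²
1/B(q(9) + 244, W(h)) = 1/((-26 + 2*(-14)²) + (12 + (-26 + 2*(-14)²))²) = 1/((-26 + 2*196) + (12 + (-26 + 2*196))²) = 1/((-26 + 392) + (12 + (-26 + 392))²) = 1/(366 + (12 + 366)²) = 1/(366 + 378²) = 1/(366 + 142884) = 1/143250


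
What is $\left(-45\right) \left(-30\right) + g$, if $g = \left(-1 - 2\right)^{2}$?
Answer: $1359$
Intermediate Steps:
$g = 9$ ($g = \left(-3\right)^{2} = 9$)
$\left(-45\right) \left(-30\right) + g = \left(-45\right) \left(-30\right) + 9 = 1350 + 9 = 1359$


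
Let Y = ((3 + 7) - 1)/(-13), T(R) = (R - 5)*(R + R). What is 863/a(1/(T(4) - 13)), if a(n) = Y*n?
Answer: 78533/3 ≈ 26178.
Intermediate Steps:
T(R) = 2*R*(-5 + R) (T(R) = (-5 + R)*(2*R) = 2*R*(-5 + R))
Y = -9/13 (Y = (10 - 1)*(-1/13) = 9*(-1/13) = -9/13 ≈ -0.69231)
a(n) = -9*n/13
863/a(1/(T(4) - 13)) = 863/((-9/(13*(2*4*(-5 + 4) - 13)))) = 863/((-9/(13*(2*4*(-1) - 13)))) = 863/((-9/(13*(-8 - 13)))) = 863/((-9/13/(-21))) = 863/((-9/13*(-1/21))) = 863/(3/91) = 863*(91/3) = 78533/3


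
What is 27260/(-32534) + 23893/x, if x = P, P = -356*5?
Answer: -412928831/28955260 ≈ -14.261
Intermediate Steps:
P = -1780
x = -1780
27260/(-32534) + 23893/x = 27260/(-32534) + 23893/(-1780) = 27260*(-1/32534) + 23893*(-1/1780) = -13630/16267 - 23893/1780 = -412928831/28955260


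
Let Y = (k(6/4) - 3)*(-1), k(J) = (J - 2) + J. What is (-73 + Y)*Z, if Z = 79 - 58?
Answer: -1491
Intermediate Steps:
k(J) = -2 + 2*J (k(J) = (-2 + J) + J = -2 + 2*J)
Z = 21
Y = 2 (Y = ((-2 + 2*(6/4)) - 3)*(-1) = ((-2 + 2*(6*(¼))) - 3)*(-1) = ((-2 + 2*(3/2)) - 3)*(-1) = ((-2 + 3) - 3)*(-1) = (1 - 3)*(-1) = -2*(-1) = 2)
(-73 + Y)*Z = (-73 + 2)*21 = -71*21 = -1491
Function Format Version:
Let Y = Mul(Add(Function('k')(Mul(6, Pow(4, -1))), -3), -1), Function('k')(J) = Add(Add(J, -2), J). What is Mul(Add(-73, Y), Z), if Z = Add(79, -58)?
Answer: -1491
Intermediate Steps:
Function('k')(J) = Add(-2, Mul(2, J)) (Function('k')(J) = Add(Add(-2, J), J) = Add(-2, Mul(2, J)))
Z = 21
Y = 2 (Y = Mul(Add(Add(-2, Mul(2, Mul(6, Pow(4, -1)))), -3), -1) = Mul(Add(Add(-2, Mul(2, Mul(6, Rational(1, 4)))), -3), -1) = Mul(Add(Add(-2, Mul(2, Rational(3, 2))), -3), -1) = Mul(Add(Add(-2, 3), -3), -1) = Mul(Add(1, -3), -1) = Mul(-2, -1) = 2)
Mul(Add(-73, Y), Z) = Mul(Add(-73, 2), 21) = Mul(-71, 21) = -1491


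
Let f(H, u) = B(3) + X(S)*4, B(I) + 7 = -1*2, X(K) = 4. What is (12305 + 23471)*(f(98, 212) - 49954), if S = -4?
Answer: -1786903872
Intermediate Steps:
B(I) = -9 (B(I) = -7 - 1*2 = -7 - 2 = -9)
f(H, u) = 7 (f(H, u) = -9 + 4*4 = -9 + 16 = 7)
(12305 + 23471)*(f(98, 212) - 49954) = (12305 + 23471)*(7 - 49954) = 35776*(-49947) = -1786903872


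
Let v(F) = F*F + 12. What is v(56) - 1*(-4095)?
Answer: 7243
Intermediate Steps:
v(F) = 12 + F² (v(F) = F² + 12 = 12 + F²)
v(56) - 1*(-4095) = (12 + 56²) - 1*(-4095) = (12 + 3136) + 4095 = 3148 + 4095 = 7243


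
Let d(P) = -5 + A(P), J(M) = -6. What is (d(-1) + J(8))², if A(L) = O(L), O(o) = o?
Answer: 144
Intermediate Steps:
A(L) = L
d(P) = -5 + P
(d(-1) + J(8))² = ((-5 - 1) - 6)² = (-6 - 6)² = (-12)² = 144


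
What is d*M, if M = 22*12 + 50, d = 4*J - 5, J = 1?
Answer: -314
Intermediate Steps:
d = -1 (d = 4*1 - 5 = 4 - 5 = -1)
M = 314 (M = 264 + 50 = 314)
d*M = -1*314 = -314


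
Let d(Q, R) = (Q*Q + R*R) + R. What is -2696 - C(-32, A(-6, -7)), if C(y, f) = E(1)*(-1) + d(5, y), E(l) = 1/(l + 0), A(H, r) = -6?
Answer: -3712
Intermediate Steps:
E(l) = 1/l
d(Q, R) = R + Q² + R² (d(Q, R) = (Q² + R²) + R = R + Q² + R²)
C(y, f) = 24 + y + y² (C(y, f) = -1/1 + (y + 5² + y²) = 1*(-1) + (y + 25 + y²) = -1 + (25 + y + y²) = 24 + y + y²)
-2696 - C(-32, A(-6, -7)) = -2696 - (24 - 32 + (-32)²) = -2696 - (24 - 32 + 1024) = -2696 - 1*1016 = -2696 - 1016 = -3712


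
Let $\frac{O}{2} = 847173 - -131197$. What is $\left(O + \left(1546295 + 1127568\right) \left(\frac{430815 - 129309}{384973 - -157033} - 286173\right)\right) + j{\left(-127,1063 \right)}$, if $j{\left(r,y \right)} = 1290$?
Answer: $- \frac{207367146234344968}{271003} \approx -7.6518 \cdot 10^{11}$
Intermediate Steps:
$O = 1956740$ ($O = 2 \left(847173 - -131197\right) = 2 \left(847173 + 131197\right) = 2 \cdot 978370 = 1956740$)
$\left(O + \left(1546295 + 1127568\right) \left(\frac{430815 - 129309}{384973 - -157033} - 286173\right)\right) + j{\left(-127,1063 \right)} = \left(1956740 + \left(1546295 + 1127568\right) \left(\frac{430815 - 129309}{384973 - -157033} - 286173\right)\right) + 1290 = \left(1956740 + 2673863 \left(\frac{301506}{384973 + \left(-143598 + 300631\right)} - 286173\right)\right) + 1290 = \left(1956740 + 2673863 \left(\frac{301506}{384973 + 157033} - 286173\right)\right) + 1290 = \left(1956740 + 2673863 \left(\frac{301506}{542006} - 286173\right)\right) + 1290 = \left(1956740 + 2673863 \left(301506 \cdot \frac{1}{542006} - 286173\right)\right) + 1290 = \left(1956740 + 2673863 \left(\frac{150753}{271003} - 286173\right)\right) + 1290 = \left(1956740 + 2673863 \left(- \frac{77553590766}{271003}\right)\right) + 1290 = \left(1956740 - \frac{207367676866349058}{271003}\right) + 1290 = - \frac{207367146583938838}{271003} + 1290 = - \frac{207367146234344968}{271003}$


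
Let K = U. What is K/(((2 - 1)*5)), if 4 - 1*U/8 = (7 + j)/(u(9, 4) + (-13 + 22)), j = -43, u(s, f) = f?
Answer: 704/65 ≈ 10.831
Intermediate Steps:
U = 704/13 (U = 32 - 8*(7 - 43)/(4 + (-13 + 22)) = 32 - (-288)/(4 + 9) = 32 - (-288)/13 = 32 - 8*(-36/13) = 32 + 288/13 = 704/13 ≈ 54.154)
K = 704/13 ≈ 54.154
K/(((2 - 1)*5)) = 704/(13*(((2 - 1)*5))) = 704/(13*((1*5))) = (704/13)/5 = (704/13)*(1/5) = 704/65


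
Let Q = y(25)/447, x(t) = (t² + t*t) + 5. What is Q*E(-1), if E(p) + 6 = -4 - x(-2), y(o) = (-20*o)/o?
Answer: 460/447 ≈ 1.0291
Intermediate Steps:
x(t) = 5 + 2*t² (x(t) = (t² + t²) + 5 = 2*t² + 5 = 5 + 2*t²)
y(o) = -20
Q = -20/447 ≈ -0.044743
E(p) = -23 (E(p) = -6 + (-4 - (5 + 2*(-2)²)) = -6 + (-4 - (5 + 2*4)) = -6 + (-4 - (5 + 8)) = -6 + (-4 - 1*13) = -6 + (-4 - 13) = -6 - 17 = -23)
Q*E(-1) = -20/447*(-23) = 460/447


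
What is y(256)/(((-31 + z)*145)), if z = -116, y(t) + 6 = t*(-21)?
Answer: 1794/7105 ≈ 0.25250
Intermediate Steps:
y(t) = -6 - 21*t (y(t) = -6 + t*(-21) = -6 - 21*t)
y(256)/(((-31 + z)*145)) = (-6 - 21*256)/(((-31 - 116)*145)) = (-6 - 5376)/((-147*145)) = -5382/(-21315) = -5382*(-1/21315) = 1794/7105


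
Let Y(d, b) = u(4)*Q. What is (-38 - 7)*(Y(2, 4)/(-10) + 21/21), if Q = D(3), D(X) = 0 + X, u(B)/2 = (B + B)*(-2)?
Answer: -477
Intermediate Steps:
u(B) = -8*B (u(B) = 2*((B + B)*(-2)) = 2*((2*B)*(-2)) = 2*(-4*B) = -8*B)
D(X) = X
Q = 3
Y(d, b) = -96 (Y(d, b) = -8*4*3 = -32*3 = -96)
(-38 - 7)*(Y(2, 4)/(-10) + 21/21) = (-38 - 7)*(-96/(-10) + 21/21) = -45*(-96*(-⅒) + 21*(1/21)) = -45*(48/5 + 1) = -45*53/5 = -477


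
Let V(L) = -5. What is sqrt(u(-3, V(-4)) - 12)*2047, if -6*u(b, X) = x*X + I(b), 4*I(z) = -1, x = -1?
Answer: 2047*I*sqrt(1842)/12 ≈ 7321.2*I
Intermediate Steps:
I(z) = -1/4 (I(z) = (1/4)*(-1) = -1/4)
u(b, X) = 1/24 + X/6 (u(b, X) = -(-X - 1/4)/6 = -(-1/4 - X)/6 = 1/24 + X/6)
sqrt(u(-3, V(-4)) - 12)*2047 = sqrt((1/24 + (1/6)*(-5)) - 12)*2047 = sqrt((1/24 - 5/6) - 12)*2047 = sqrt(-19/24 - 12)*2047 = sqrt(-307/24)*2047 = (I*sqrt(1842)/12)*2047 = 2047*I*sqrt(1842)/12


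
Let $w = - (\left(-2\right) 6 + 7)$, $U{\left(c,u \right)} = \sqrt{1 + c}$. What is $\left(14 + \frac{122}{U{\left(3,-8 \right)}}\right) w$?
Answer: $375$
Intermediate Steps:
$w = 5$ ($w = - (-12 + 7) = \left(-1\right) \left(-5\right) = 5$)
$\left(14 + \frac{122}{U{\left(3,-8 \right)}}\right) w = \left(14 + \frac{122}{\sqrt{1 + 3}}\right) 5 = \left(14 + \frac{122}{\sqrt{4}}\right) 5 = \left(14 + \frac{122}{2}\right) 5 = \left(14 + 122 \cdot \frac{1}{2}\right) 5 = \left(14 + 61\right) 5 = 75 \cdot 5 = 375$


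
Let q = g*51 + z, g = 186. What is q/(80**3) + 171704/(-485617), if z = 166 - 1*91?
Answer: -83269463863/248635904000 ≈ -0.33491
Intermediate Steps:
z = 75 (z = 166 - 91 = 75)
q = 9561 (q = 186*51 + 75 = 9486 + 75 = 9561)
q/(80**3) + 171704/(-485617) = 9561/(80**3) + 171704/(-485617) = 9561/512000 + 171704*(-1/485617) = 9561*(1/512000) - 171704/485617 = 9561/512000 - 171704/485617 = -83269463863/248635904000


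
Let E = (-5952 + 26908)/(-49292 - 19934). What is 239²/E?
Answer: -1977129173/10478 ≈ -1.8869e+5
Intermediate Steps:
E = -10478/34613 (E = 20956/(-69226) = 20956*(-1/69226) = -10478/34613 ≈ -0.30272)
239²/E = 239²/(-10478/34613) = 57121*(-34613/10478) = -1977129173/10478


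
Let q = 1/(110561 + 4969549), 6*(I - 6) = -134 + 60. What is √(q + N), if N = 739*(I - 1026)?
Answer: I*√19688408943666207990/5080110 ≈ 873.44*I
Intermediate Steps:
I = -19/3 (I = 6 + (-134 + 60)/6 = 6 + (⅙)*(-74) = 6 - 37/3 = -19/3 ≈ -6.3333)
q = 1/5080110 ≈ 1.9685e-7
N = -2288683/3 (N = 739*(-19/3 - 1026) = 739*(-3097/3) = -2288683/3 ≈ -7.6289e+5)
√(q + N) = √(1/5080110 - 2288683/3) = √(-3875587131709/5080110) = I*√19688408943666207990/5080110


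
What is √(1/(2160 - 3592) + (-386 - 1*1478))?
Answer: I*√955591142/716 ≈ 43.174*I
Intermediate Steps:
√(1/(2160 - 3592) + (-386 - 1*1478)) = √(1/(-1432) + (-386 - 1478)) = √(-1/1432 - 1864) = √(-2669249/1432) = I*√955591142/716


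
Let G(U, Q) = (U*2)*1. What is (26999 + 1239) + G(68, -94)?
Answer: 28374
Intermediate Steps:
G(U, Q) = 2*U (G(U, Q) = (2*U)*1 = 2*U)
(26999 + 1239) + G(68, -94) = (26999 + 1239) + 2*68 = 28238 + 136 = 28374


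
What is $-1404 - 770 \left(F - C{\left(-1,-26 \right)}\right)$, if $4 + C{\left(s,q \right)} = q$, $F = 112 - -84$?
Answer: $-175424$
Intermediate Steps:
$F = 196$ ($F = 112 + 84 = 196$)
$C{\left(s,q \right)} = -4 + q$
$-1404 - 770 \left(F - C{\left(-1,-26 \right)}\right) = -1404 - 770 \left(196 - \left(-4 - 26\right)\right) = -1404 - 770 \left(196 - -30\right) = -1404 - 770 \left(196 + 30\right) = -1404 - 174020 = -175424$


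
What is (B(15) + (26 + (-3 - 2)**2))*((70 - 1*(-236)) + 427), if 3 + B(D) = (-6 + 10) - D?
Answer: 27121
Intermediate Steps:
B(D) = 1 - D (B(D) = -3 + ((-6 + 10) - D) = -3 + (4 - D) = 1 - D)
(B(15) + (26 + (-3 - 2)**2))*((70 - 1*(-236)) + 427) = ((1 - 1*15) + (26 + (-3 - 2)**2))*((70 - 1*(-236)) + 427) = ((1 - 15) + (26 + (-5)**2))*((70 + 236) + 427) = (-14 + (26 + 25))*(306 + 427) = (-14 + 51)*733 = 37*733 = 27121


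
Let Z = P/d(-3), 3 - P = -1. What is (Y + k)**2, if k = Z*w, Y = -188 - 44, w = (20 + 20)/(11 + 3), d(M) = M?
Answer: 24522304/441 ≈ 55606.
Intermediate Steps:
P = 4 (P = 3 - 1*(-1) = 3 + 1 = 4)
w = 20/7 (w = 40/14 = 40*(1/14) = 20/7 ≈ 2.8571)
Z = -4/3 (Z = 4/(-3) = 4*(-1/3) = -4/3 ≈ -1.3333)
Y = -232
k = -80/21 (k = -4/3*20/7 = -80/21 ≈ -3.8095)
(Y + k)**2 = (-232 - 80/21)**2 = (-4952/21)**2 = 24522304/441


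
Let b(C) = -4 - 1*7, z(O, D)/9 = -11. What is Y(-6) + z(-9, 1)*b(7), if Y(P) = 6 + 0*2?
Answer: 1095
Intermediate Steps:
z(O, D) = -99 (z(O, D) = 9*(-11) = -99)
Y(P) = 6 (Y(P) = 6 + 0 = 6)
b(C) = -11 (b(C) = -4 - 7 = -11)
Y(-6) + z(-9, 1)*b(7) = 6 - 99*(-11) = 6 + 1089 = 1095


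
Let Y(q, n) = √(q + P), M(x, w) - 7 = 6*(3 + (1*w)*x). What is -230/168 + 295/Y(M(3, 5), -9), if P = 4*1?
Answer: -115/84 + 295*√119/119 ≈ 25.674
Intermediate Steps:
P = 4
M(x, w) = 25 + 6*w*x (M(x, w) = 7 + 6*(3 + (1*w)*x) = 7 + 6*(3 + w*x) = 7 + (18 + 6*w*x) = 25 + 6*w*x)
Y(q, n) = √(4 + q) (Y(q, n) = √(q + 4) = √(4 + q))
-230/168 + 295/Y(M(3, 5), -9) = -230/168 + 295/(√(4 + (25 + 6*5*3))) = -230*1/168 + 295/(√(4 + (25 + 90))) = -115/84 + 295/(√(4 + 115)) = -115/84 + 295/(√119) = -115/84 + 295*(√119/119) = -115/84 + 295*√119/119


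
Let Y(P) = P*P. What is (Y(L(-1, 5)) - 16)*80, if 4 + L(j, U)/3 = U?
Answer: -560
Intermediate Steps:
L(j, U) = -12 + 3*U
Y(P) = P**2
(Y(L(-1, 5)) - 16)*80 = ((-12 + 3*5)**2 - 16)*80 = ((-12 + 15)**2 - 16)*80 = (3**2 - 16)*80 = (9 - 16)*80 = -7*80 = -560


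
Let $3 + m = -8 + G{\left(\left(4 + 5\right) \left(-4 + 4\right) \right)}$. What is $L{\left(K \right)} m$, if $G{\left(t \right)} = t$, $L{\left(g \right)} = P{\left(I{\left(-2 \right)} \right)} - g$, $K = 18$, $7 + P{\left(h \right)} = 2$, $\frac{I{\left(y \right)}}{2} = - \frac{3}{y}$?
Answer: $253$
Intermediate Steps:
$I{\left(y \right)} = - \frac{6}{y}$ ($I{\left(y \right)} = 2 \left(- \frac{3}{y}\right) = - \frac{6}{y}$)
$P{\left(h \right)} = -5$ ($P{\left(h \right)} = -7 + 2 = -5$)
$L{\left(g \right)} = -5 - g$
$m = -11$ ($m = -3 - \left(8 - \left(4 + 5\right) \left(-4 + 4\right)\right) = -3 + \left(-8 + 9 \cdot 0\right) = -3 + \left(-8 + 0\right) = -3 - 8 = -11$)
$L{\left(K \right)} m = \left(-5 - 18\right) \left(-11\right) = \left(-23\right) \left(-11\right) = 253$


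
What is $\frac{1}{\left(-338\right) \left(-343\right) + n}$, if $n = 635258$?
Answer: $\frac{1}{751192} \approx 1.3312 \cdot 10^{-6}$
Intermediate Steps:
$\frac{1}{\left(-338\right) \left(-343\right) + n} = \frac{1}{\left(-338\right) \left(-343\right) + 635258} = \frac{1}{115934 + 635258} = \frac{1}{751192}$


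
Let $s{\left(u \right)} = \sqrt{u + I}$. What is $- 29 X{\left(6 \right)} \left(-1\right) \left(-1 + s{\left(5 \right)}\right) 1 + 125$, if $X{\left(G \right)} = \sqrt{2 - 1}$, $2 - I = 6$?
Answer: $125$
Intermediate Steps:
$I = -4$ ($I = 2 - 6 = -4$)
$s{\left(u \right)} = \sqrt{-4 + u}$ ($s{\left(u \right)} = \sqrt{u - 4} = \sqrt{-4 + u}$)
$X{\left(G \right)} = 1$ ($X{\left(G \right)} = \sqrt{1} = 1$)
$- 29 X{\left(6 \right)} \left(-1\right) \left(-1 + s{\left(5 \right)}\right) 1 + 125 = - 29 \cdot 1 \left(-1\right) \left(-1 + \sqrt{-4 + 5}\right) 1 + 125 = - 29 \left(- \left(-1 + \sqrt{1}\right) 1\right) + 125 = - 29 \left(- \left(-1 + 1\right) 1\right) + 125 = - 29 \left(- 0 \cdot 1\right) + 125 = - 29 \left(\left(-1\right) 0\right) + 125 = \left(-29\right) 0 + 125 = 0 + 125 = 125$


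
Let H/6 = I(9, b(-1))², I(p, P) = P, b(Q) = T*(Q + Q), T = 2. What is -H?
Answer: -96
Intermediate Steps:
b(Q) = 4*Q (b(Q) = 2*(Q + Q) = 2*(2*Q) = 4*Q)
H = 96 (H = 6*(4*(-1))² = 6*(-4)² = 6*16 = 96)
-H = -1*96 = -96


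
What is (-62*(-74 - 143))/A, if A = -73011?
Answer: -13454/73011 ≈ -0.18427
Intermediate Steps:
(-62*(-74 - 143))/A = -62*(-74 - 143)/(-73011) = -62*(-217)*(-1/73011) = 13454*(-1/73011) = -13454/73011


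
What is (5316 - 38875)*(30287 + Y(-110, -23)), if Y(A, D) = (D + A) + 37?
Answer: -1013179769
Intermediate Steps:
Y(A, D) = 37 + A + D (Y(A, D) = (A + D) + 37 = 37 + A + D)
(5316 - 38875)*(30287 + Y(-110, -23)) = (5316 - 38875)*(30287 + (37 - 110 - 23)) = -33559*(30287 - 96) = -33559*30191 = -1013179769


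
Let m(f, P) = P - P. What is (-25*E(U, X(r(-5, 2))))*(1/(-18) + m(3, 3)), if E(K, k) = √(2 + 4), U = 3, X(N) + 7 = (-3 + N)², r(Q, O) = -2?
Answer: 25*√6/18 ≈ 3.4021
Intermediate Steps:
m(f, P) = 0
X(N) = -7 + (-3 + N)²
E(K, k) = √6
(-25*E(U, X(r(-5, 2))))*(1/(-18) + m(3, 3)) = (-25*√6)*(1/(-18) + 0) = (-25*√6)*(-1/18 + 0) = -25*√6*(-1/18) = 25*√6/18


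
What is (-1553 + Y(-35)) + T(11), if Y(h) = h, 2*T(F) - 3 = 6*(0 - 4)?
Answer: -3197/2 ≈ -1598.5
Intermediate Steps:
T(F) = -21/2 (T(F) = 3/2 + (6*(0 - 4))/2 = 3/2 + (6*(-4))/2 = 3/2 + (½)*(-24) = 3/2 - 12 = -21/2)
(-1553 + Y(-35)) + T(11) = (-1553 - 35) - 21/2 = -1588 - 21/2 = -3197/2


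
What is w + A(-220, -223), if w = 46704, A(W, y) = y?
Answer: 46481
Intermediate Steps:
w + A(-220, -223) = 46704 - 223 = 46481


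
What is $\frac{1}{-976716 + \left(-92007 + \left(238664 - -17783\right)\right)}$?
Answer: $- \frac{1}{812276} \approx -1.2311 \cdot 10^{-6}$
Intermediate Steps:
$\frac{1}{-976716 + \left(-92007 + \left(238664 - -17783\right)\right)} = \frac{1}{-976716 + \left(-92007 + \left(238664 + 17783\right)\right)} = \frac{1}{-976716 + \left(-92007 + 256447\right)} = \frac{1}{-976716 + 164440} = \frac{1}{-812276} = - \frac{1}{812276}$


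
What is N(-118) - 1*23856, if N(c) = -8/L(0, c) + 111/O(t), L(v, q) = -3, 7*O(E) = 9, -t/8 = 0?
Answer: -23767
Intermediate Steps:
t = 0 (t = -8*0 = 0)
O(E) = 9/7 (O(E) = (⅐)*9 = 9/7)
N(c) = 89 (N(c) = -8/(-3) + 111/(9/7) = -8*(-⅓) + 111*(7/9) = 8/3 + 259/3 = 89)
N(-118) - 1*23856 = 89 - 1*23856 = 89 - 23856 = -23767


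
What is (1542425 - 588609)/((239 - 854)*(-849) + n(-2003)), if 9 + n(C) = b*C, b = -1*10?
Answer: 238454/135539 ≈ 1.7593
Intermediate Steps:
b = -10
n(C) = -9 - 10*C
(1542425 - 588609)/((239 - 854)*(-849) + n(-2003)) = (1542425 - 588609)/((239 - 854)*(-849) + (-9 - 10*(-2003))) = 953816/(-615*(-849) + (-9 + 20030)) = 953816/(522135 + 20021) = 953816/542156 = 953816*(1/542156) = 238454/135539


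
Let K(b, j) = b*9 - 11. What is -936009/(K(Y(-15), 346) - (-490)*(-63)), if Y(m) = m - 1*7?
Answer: 936009/31079 ≈ 30.117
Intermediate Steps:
Y(m) = -7 + m (Y(m) = m - 7 = -7 + m)
K(b, j) = -11 + 9*b (K(b, j) = 9*b - 11 = -11 + 9*b)
-936009/(K(Y(-15), 346) - (-490)*(-63)) = -936009/((-11 + 9*(-7 - 15)) - (-490)*(-63)) = -936009/((-11 + 9*(-22)) - 1*30870) = -936009/((-11 - 198) - 30870) = -936009/(-209 - 30870) = -936009/(-31079) = -936009*(-1/31079) = 936009/31079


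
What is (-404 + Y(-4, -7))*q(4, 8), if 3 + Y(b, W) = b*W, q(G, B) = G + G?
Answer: -3032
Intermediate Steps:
q(G, B) = 2*G
Y(b, W) = -3 + W*b (Y(b, W) = -3 + b*W = -3 + W*b)
(-404 + Y(-4, -7))*q(4, 8) = (-404 + (-3 - 7*(-4)))*(2*4) = (-404 + (-3 + 28))*8 = (-404 + 25)*8 = -379*8 = -3032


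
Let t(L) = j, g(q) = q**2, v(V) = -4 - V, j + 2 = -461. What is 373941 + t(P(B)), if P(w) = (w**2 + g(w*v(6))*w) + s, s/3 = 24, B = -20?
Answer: 373478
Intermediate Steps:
s = 72 (s = 3*24 = 72)
j = -463 (j = -2 - 461 = -463)
P(w) = 72 + w**2 + 100*w**3 (P(w) = (w**2 + (w*(-4 - 1*6))**2*w) + 72 = (w**2 + (w*(-4 - 6))**2*w) + 72 = (w**2 + (w*(-10))**2*w) + 72 = (w**2 + (-10*w)**2*w) + 72 = (w**2 + (100*w**2)*w) + 72 = (w**2 + 100*w**3) + 72 = 72 + w**2 + 100*w**3)
t(L) = -463
373941 + t(P(B)) = 373941 - 463 = 373478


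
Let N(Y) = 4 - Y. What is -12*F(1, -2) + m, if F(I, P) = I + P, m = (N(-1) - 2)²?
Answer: 21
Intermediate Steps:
m = 9 (m = ((4 - 1*(-1)) - 2)² = ((4 + 1) - 2)² = (5 - 2)² = 3² = 9)
-12*F(1, -2) + m = -12*(1 - 2) + 9 = -12*(-1) + 9 = 12 + 9 = 21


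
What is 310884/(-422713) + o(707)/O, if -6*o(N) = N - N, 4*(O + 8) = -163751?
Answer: -310884/422713 ≈ -0.73545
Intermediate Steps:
O = -163783/4 (O = -8 + (1/4)*(-163751) = -8 - 163751/4 = -163783/4 ≈ -40946.)
o(N) = 0 (o(N) = -(N - N)/6 = -1/6*0 = 0)
310884/(-422713) + o(707)/O = 310884/(-422713) + 0/(-163783/4) = 310884*(-1/422713) + 0*(-4/163783) = -310884/422713 + 0 = -310884/422713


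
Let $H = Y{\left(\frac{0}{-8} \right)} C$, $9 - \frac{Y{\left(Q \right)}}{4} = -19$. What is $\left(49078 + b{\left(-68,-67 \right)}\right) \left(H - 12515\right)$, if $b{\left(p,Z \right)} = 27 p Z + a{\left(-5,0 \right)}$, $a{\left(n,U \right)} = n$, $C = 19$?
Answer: $-1787446895$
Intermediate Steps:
$Y{\left(Q \right)} = 112$ ($Y{\left(Q \right)} = 36 - -76 = 36 + 76 = 112$)
$H = 2128$ ($H = 112 \cdot 19 = 2128$)
$b{\left(p,Z \right)} = -5 + 27 Z p$ ($b{\left(p,Z \right)} = 27 p Z - 5 = 27 Z p - 5 = -5 + 27 Z p$)
$\left(49078 + b{\left(-68,-67 \right)}\right) \left(H - 12515\right) = \left(49078 - \left(5 + 1809 \left(-68\right)\right)\right) \left(2128 - 12515\right) = \left(49078 + \left(-5 + 123012\right)\right) \left(-10387\right) = \left(49078 + 123007\right) \left(-10387\right) = 172085 \left(-10387\right) = -1787446895$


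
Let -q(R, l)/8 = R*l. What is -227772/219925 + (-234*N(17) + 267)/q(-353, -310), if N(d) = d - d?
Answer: -2099573049/2026643600 ≈ -1.0360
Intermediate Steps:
N(d) = 0
q(R, l) = -8*R*l
-227772/219925 + (-234*N(17) + 267)/q(-353, -310) = -227772/219925 + (-234*0 + 267)/((-8*(-353)*(-310))) = -227772*1/219925 + (0 + 267)/(-875440) = -11988/11575 + 267*(-1/875440) = -11988/11575 - 267/875440 = -2099573049/2026643600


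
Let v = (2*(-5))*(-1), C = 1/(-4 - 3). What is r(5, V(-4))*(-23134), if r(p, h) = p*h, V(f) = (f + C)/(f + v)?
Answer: 1677215/21 ≈ 79867.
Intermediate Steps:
C = -⅐ (C = 1/(-7) = -⅐ ≈ -0.14286)
v = 10 (v = -10*(-1) = 10)
V(f) = (-⅐ + f)/(10 + f) (V(f) = (f - ⅐)/(f + 10) = (-⅐ + f)/(10 + f))
r(p, h) = h*p
r(5, V(-4))*(-23134) = (((-⅐ - 4)/(10 - 4))*5)*(-23134) = ((-29/7/6)*5)*(-23134) = (((⅙)*(-29/7))*5)*(-23134) = -29/42*5*(-23134) = -145/42*(-23134) = 1677215/21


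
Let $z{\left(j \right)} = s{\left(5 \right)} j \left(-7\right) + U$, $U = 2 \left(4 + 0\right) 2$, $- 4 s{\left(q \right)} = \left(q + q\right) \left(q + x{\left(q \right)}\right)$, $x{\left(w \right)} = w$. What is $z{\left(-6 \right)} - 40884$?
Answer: $-41918$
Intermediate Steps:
$s{\left(q \right)} = - q^{2}$ ($s{\left(q \right)} = - \frac{\left(q + q\right) \left(q + q\right)}{4} = - \frac{2 q 2 q}{4} = - \frac{4 q^{2}}{4} = - q^{2}$)
$U = 16$ ($U = 2 \cdot 4 \cdot 2 = 8 \cdot 2 = 16$)
$z{\left(j \right)} = 16 + 175 j$ ($z{\left(j \right)} = - 5^{2} j \left(-7\right) + 16 = \left(-1\right) 25 j \left(-7\right) + 16 = - 25 j \left(-7\right) + 16 = 175 j + 16 = 16 + 175 j$)
$z{\left(-6 \right)} - 40884 = \left(16 + 175 \left(-6\right)\right) - 40884 = \left(16 - 1050\right) - 40884 = -1034 - 40884 = -41918$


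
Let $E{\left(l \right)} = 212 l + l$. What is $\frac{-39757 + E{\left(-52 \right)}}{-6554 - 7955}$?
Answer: $\frac{50833}{14509} \approx 3.5035$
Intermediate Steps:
$E{\left(l \right)} = 213 l$
$\frac{-39757 + E{\left(-52 \right)}}{-6554 - 7955} = \frac{-39757 + 213 \left(-52\right)}{-6554 - 7955} = \frac{-39757 - 11076}{-14509} = \left(-50833\right) \left(- \frac{1}{14509}\right) = \frac{50833}{14509}$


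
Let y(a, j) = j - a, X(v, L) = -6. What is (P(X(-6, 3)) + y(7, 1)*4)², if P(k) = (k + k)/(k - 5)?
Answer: 63504/121 ≈ 524.83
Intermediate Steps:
P(k) = 2*k/(-5 + k) (P(k) = (2*k)/(-5 + k) = 2*k/(-5 + k))
(P(X(-6, 3)) + y(7, 1)*4)² = (2*(-6)/(-5 - 6) + (1 - 1*7)*4)² = (2*(-6)/(-11) + (1 - 7)*4)² = (2*(-6)*(-1/11) - 6*4)² = (12/11 - 24)² = (-252/11)² = 63504/121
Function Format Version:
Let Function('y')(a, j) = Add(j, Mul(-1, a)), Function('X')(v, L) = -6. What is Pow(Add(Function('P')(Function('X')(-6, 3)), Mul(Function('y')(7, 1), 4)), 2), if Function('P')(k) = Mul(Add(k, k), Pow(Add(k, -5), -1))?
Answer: Rational(63504, 121) ≈ 524.83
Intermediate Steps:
Function('P')(k) = Mul(2, k, Pow(Add(-5, k), -1)) (Function('P')(k) = Mul(Mul(2, k), Pow(Add(-5, k), -1)) = Mul(2, k, Pow(Add(-5, k), -1)))
Pow(Add(Function('P')(Function('X')(-6, 3)), Mul(Function('y')(7, 1), 4)), 2) = Pow(Add(Mul(2, -6, Pow(Add(-5, -6), -1)), Mul(Add(1, Mul(-1, 7)), 4)), 2) = Pow(Add(Mul(2, -6, Pow(-11, -1)), Mul(Add(1, -7), 4)), 2) = Pow(Add(Mul(2, -6, Rational(-1, 11)), Mul(-6, 4)), 2) = Pow(Add(Rational(12, 11), -24), 2) = Pow(Rational(-252, 11), 2) = Rational(63504, 121)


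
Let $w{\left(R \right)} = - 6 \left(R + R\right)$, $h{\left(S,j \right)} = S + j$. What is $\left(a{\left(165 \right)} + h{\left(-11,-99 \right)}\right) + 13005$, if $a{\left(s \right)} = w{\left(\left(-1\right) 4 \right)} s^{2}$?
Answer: $1319695$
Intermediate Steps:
$w{\left(R \right)} = - 12 R$ ($w{\left(R \right)} = - 6 \cdot 2 R = - 12 R$)
$a{\left(s \right)} = 48 s^{2}$ ($a{\left(s \right)} = - 12 \left(\left(-1\right) 4\right) s^{2} = \left(-12\right) \left(-4\right) s^{2} = 48 s^{2}$)
$\left(a{\left(165 \right)} + h{\left(-11,-99 \right)}\right) + 13005 = \left(48 \cdot 165^{2} - 110\right) + 13005 = \left(48 \cdot 27225 - 110\right) + 13005 = \left(1306800 - 110\right) + 13005 = 1306690 + 13005 = 1319695$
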